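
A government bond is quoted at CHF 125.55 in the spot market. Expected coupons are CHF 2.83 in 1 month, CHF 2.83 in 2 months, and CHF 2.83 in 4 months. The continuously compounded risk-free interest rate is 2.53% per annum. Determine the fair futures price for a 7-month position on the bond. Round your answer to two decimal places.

PV(coupons) I = 2.83·e^(−0.0253·1/12) + 2.83·e^(−0.0253·2/12) + 2.83·e^(−0.0253·4/12)
I = 2.8240 + 2.8181 + 2.8062 = 8.4483
F = (S − I)·e^(rT) = (125.55 − 8.4483) · e^(0.0253·7/12)
= 117.1017 · e^0.014758 = 117.1017 × 1.014867 = CHF 118.84

CHF 118.84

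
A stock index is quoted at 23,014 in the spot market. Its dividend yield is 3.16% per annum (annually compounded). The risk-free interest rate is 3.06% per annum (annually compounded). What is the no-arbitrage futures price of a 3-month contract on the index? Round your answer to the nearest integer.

23,008

F = S · (1+r)^T / (1+q)^T
= 23014 × 1.007564 / 1.007808 = 23014 × 0.999758
F = 23,008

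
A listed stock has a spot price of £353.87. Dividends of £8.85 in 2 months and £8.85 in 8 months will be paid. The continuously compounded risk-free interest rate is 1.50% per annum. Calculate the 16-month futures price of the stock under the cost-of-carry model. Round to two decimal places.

PV(dividends) I = 8.85·e^(−0.0150·2/12) + 8.85·e^(−0.0150·8/12)
I = 8.8279 + 8.7619 = 17.5898
F = (S − I)·e^(rT) = (353.87 − 17.5898) · e^(0.0150·16/12)
= 336.2802 · e^0.020000 = 336.2802 × 1.020201 = £343.07

£343.07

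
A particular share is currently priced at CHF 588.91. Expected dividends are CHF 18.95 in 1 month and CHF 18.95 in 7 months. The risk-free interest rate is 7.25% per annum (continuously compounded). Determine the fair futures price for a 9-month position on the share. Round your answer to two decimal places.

CHF 582.75

PV(dividends) I = 18.95·e^(−0.0725·1/12) + 18.95·e^(−0.0725·7/12)
I = 18.8359 + 18.1653 = 37.0012
F = (S − I)·e^(rT) = (588.91 − 37.0012) · e^(0.0725·9/12)
= 551.9088 · e^0.054375 = 551.9088 × 1.055880 = CHF 582.75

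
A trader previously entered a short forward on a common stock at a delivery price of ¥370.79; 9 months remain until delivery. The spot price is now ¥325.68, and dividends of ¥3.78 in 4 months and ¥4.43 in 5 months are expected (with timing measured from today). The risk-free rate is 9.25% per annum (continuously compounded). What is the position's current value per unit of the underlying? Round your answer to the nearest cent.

¥28.19

PV(remaining dividends) I = 3.78·e^(−0.0925·4/12) + 4.43·e^(−0.0925·5/12) = 7.9277
Current forward F = (S − I)·e^(rT) = (325.68 − 7.9277)·e^(0.0925·9/12) = 317.7523 × 1.071838 = 340.5790
Value (long) = (F − K)·e^(−rT) = (340.5790 − 370.79) × 0.932977 = -28.1862
Short position value = −(long value) = ¥28.19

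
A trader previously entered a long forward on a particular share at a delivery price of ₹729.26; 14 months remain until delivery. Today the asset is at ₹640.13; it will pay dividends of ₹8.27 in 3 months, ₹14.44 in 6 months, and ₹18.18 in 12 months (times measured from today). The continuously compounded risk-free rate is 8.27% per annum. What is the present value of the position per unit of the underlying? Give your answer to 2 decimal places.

PV(remaining dividends) I = 8.27·e^(−0.0827·3/12) + 14.44·e^(−0.0827·6/12) + 18.18·e^(−0.0827·12/12) = 38.6929
Current forward F = (S − I)·e^(rT) = (640.13 − 38.6929)·e^(0.0827·14/12) = 601.4371 × 1.101291 = 662.3573
Value (long) = (F − K)·e^(−rT) = (662.3573 − 729.26) × 0.908025 = -60.7493
Value = -₹60.75

-₹60.75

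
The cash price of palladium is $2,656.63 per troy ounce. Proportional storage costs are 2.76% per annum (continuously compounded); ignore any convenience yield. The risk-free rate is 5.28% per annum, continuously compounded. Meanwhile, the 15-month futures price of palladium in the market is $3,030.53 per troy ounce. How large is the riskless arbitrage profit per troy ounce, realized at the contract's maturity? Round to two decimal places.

Fair futures: F* = S·e^(carry·T), with carry = (r + u) = 0.0528 + 0.0276 = 0.0804
F* = 2656.63 · e^(0.0804 × 15/12) = 2656.63 · e^0.10050000 = 2656.63 × 1.10572364 = $2937.4986
Market $3030.53 > fair $2937.4986: forward overpriced → cash-and-carry (buy spot, short the forward).
At maturity, profit = |F_mkt − F*| = |3030.53 − 2937.4986| = $93.03 per troy ounce

$93.03 per troy ounce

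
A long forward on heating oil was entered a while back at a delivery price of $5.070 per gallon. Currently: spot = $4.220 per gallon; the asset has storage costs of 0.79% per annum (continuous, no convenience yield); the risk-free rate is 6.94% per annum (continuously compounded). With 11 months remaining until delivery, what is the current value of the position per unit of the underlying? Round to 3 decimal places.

Current fair forward for the remaining 11 months: F = S·e^((r + u)·T), (r + u) = 0.0694 + 0.0079 = 0.0773
F = 4.220 · e^(0.0773 × 11/12) = 4.220 × 1.073429 = 4.5299
Value of long forward = (F − K)·e^(−rT) = (4.5299 − 5.070) · e^(−0.0694·11/12)
= -0.5401 × 0.938365 = -0.507

-$0.507 per gallon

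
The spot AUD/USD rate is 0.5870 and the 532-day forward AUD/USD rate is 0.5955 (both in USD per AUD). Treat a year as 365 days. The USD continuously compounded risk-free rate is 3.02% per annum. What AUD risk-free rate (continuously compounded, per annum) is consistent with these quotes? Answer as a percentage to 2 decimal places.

2.03%

F = S·e^((r_USD − r_AUD)T) ⇒ r_AUD = r_USD − ln(F/S)/T
ln(0.5955/0.5870) = 0.014377; /(532/365) = 0.009864
r_AUD = 0.0302 − 0.009864 = 0.020336
r_AUD = 2.03%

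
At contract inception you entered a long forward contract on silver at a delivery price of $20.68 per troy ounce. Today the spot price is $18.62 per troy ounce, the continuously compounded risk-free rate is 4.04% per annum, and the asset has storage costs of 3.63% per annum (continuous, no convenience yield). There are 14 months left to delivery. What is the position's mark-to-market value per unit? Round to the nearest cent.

-$0.30 per troy ounce

Current fair forward for the remaining 14 months: F = S·e^((r + u)·T), (r + u) = 0.0404 + 0.0363 = 0.0767
F = 18.62 · e^(0.0767 × 14/12) = 18.62 × 1.093609 = 20.3630
Value of long forward = (F − K)·e^(−rT) = (20.3630 − 20.68) · e^(−0.0404·14/12)
= -0.3170 × 0.953960 = -0.30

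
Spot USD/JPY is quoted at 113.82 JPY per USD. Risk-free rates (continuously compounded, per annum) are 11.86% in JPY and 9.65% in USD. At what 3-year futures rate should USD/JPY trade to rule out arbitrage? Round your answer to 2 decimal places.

121.62

F = S·e^((r_JPY − r_USD)T) = 113.82 · e^((0.1186 − 0.0965) × 3)
= 113.82 · e^0.066300 = 113.82 × 1.068547
F = 121.62 JPY per USD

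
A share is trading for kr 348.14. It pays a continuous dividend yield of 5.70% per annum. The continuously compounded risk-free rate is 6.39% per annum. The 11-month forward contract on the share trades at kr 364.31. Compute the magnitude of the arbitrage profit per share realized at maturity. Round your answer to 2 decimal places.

Fair forward: F* = S·e^(carry·T), with carry = (r − q) = 0.0639 − 0.0570 = 0.0069
F* = 348.14 · e^(0.0069 × 11/12) = 348.14 · e^0.006325 = 348.14 × 1.006345 = kr 350.3489
Market kr 364.31 > fair kr 350.3489: forward overpriced → cash-and-carry (buy spot, short the forward).
At maturity, profit = |F_mkt − F*| = |364.31 − 350.3489| = kr 13.96 per share

kr 13.96 per share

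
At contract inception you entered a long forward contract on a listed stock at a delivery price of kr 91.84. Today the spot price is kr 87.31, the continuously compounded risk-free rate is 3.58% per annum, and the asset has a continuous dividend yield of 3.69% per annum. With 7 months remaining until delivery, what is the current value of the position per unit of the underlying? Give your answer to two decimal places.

-kr 4.49

Current fair forward for the remaining 7 months: F = S·e^((r − q)·T), (r − q) = 0.0358 − 0.0369 = -0.0011
F = 87.31 · e^(-0.0011 × 7/12) = 87.31 × 0.999359 = 87.2540
Value of long forward = (F − K)·e^(−rT) = (87.2540 − 91.84) · e^(−0.0358·7/12)
= -4.5860 × 0.979333 = -4.49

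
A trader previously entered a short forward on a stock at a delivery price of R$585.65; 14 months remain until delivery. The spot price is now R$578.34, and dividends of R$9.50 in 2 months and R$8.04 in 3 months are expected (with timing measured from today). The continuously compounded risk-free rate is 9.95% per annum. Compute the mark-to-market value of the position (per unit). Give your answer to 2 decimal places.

-R$39.69

PV(remaining dividends) I = 9.50·e^(−0.0995·2/12) + 8.04·e^(−0.0995·3/12) = 17.1862
Current forward F = (S − I)·e^(rT) = (578.34 − 17.1862)·e^(0.0995·14/12) = 561.1538 × 1.123089 = 630.2257
Value (long) = (F − K)·e^(−rT) = (630.2257 − 585.65) × 0.890401 = 39.6902
Short position value = −(long value) = -R$39.69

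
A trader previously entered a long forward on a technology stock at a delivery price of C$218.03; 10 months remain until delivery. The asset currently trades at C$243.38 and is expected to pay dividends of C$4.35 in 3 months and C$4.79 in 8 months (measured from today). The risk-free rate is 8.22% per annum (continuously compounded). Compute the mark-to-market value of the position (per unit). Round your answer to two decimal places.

C$30.99

PV(remaining dividends) I = 4.35·e^(−0.0822·3/12) + 4.79·e^(−0.0822·8/12) = 8.7961
Current forward F = (S − I)·e^(rT) = (243.38 − 8.7961)·e^(0.0822·10/12) = 234.5839 × 1.070901 = 251.2161
Value (long) = (F − K)·e^(−rT) = (251.2161 − 218.03) × 0.933793 = 30.9889
Value = C$30.99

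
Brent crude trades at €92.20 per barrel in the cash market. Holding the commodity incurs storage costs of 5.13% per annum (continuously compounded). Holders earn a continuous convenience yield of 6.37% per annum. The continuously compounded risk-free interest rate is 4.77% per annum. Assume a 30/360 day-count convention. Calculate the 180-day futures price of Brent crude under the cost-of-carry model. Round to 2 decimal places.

Net carry = r + u − y = 0.0477 + 0.0513 − 0.0637 = 0.0353
F = S·e^((r+u−y)T) = 92.20 · e^(0.0353 × 180/360) = 92.20 · e^0.017650
= 92.20 × 1.017807 = €93.84 per barrel

€93.84 per barrel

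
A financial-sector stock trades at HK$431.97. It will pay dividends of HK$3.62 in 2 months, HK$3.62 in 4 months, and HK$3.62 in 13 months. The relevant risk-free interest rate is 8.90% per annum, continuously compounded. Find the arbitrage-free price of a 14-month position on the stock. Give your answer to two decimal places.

PV(dividends) I = 3.62·e^(−0.0890·2/12) + 3.62·e^(−0.0890·4/12) + 3.62·e^(−0.0890·13/12)
I = 3.5667 + 3.5142 + 3.2873 = 10.3682
F = (S − I)·e^(rT) = (431.97 − 10.3682) · e^(0.0890·14/12)
= 421.6018 · e^0.103833 = 421.6018 × 1.109415 = HK$467.73

HK$467.73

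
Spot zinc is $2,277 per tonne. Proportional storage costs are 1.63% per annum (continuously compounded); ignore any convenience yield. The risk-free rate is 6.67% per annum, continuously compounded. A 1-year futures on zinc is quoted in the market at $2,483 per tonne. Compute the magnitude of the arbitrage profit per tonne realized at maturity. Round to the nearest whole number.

Fair futures: F* = S·e^(carry·T), with carry = (r + u) = 0.0667 + 0.0163 = 0.0830
F* = 2277 · e^(0.0830 × 1) = 2277 · e^0.083000 = 2277 × 1.086542 = $2474.0561
Market $2483 > fair $2474.0561: forward overpriced → cash-and-carry (buy spot, short the forward).
At maturity, profit = |F_mkt − F*| = |2483 − 2474.0561| = $9 per tonne

$9 per tonne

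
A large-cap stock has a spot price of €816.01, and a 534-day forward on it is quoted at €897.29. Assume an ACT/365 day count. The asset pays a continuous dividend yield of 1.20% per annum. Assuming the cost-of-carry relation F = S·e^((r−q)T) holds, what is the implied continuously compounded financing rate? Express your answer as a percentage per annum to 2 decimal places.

7.69%

From F = S·e^((r−q)T): (r − q) = ln(F/S)/T
ln(897.29/816.01) = ln(1.099607) = 0.094953
(r − q) = 0.094953 / (534/365) = 0.064902
r = ln(F/S)/T + q = 0.064902 + 0.0120 = 0.076902
r = 7.69%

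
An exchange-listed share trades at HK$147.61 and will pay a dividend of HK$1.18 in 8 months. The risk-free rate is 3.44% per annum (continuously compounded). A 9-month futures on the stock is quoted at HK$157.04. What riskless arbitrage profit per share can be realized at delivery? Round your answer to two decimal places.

PV(dividends) I = 1.18·e^(−0.0344·8/12) = 1.1532
Fair futures F* = (S − I)·e^(rT) = (147.61 − 1.1532)·e^0.025800 = 146.4568 × 1.026136 = 150.2846
Market HK$157.04 > fair 150.2846: forward overpriced → cash-and-carry (borrow at r, buy the stock and collect the dividends, short the forward).
Profit at T = |F_mkt − F*| = |157.04 − 150.2846| = HK$6.76 per share

HK$6.76 per share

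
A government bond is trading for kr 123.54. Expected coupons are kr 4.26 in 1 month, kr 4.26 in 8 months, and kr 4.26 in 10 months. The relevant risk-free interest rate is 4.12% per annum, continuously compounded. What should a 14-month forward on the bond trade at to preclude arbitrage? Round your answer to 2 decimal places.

PV(coupons) I = 4.26·e^(−0.0412·1/12) + 4.26·e^(−0.0412·8/12) + 4.26·e^(−0.0412·10/12)
I = 4.2454 + 4.1446 + 4.1162 = 12.5062
F = (S − I)·e^(rT) = (123.54 − 12.5062) · e^(0.0412·14/12)
= 111.0338 · e^0.048067 = 111.0338 × 1.049241 = kr 116.50

kr 116.50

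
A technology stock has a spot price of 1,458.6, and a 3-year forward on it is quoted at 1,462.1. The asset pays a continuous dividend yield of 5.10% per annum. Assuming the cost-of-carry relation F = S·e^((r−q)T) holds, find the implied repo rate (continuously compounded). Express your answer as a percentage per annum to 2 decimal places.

5.18%

From F = S·e^((r−q)T): (r − q) = ln(F/S)/T
ln(1462.1/1458.6) = ln(1.002400) = 0.002397
(r − q) = 0.002397 / (3) = 0.000799
r = ln(F/S)/T + q = 0.000799 + 0.0510 = 0.051799
r = 5.18%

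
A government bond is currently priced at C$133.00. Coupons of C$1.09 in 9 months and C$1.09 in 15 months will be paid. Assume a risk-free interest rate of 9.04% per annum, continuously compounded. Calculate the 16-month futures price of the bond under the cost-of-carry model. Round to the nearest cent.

PV(coupons) I = 1.09·e^(−0.0904·9/12) + 1.09·e^(−0.0904·15/12)
I = 1.0185 + 0.9735 = 1.9920
F = (S − I)·e^(rT) = (133.00 − 1.9920) · e^(0.0904·16/12)
= 131.0080 · e^0.120533 = 131.0080 × 1.128098 = C$147.79

C$147.79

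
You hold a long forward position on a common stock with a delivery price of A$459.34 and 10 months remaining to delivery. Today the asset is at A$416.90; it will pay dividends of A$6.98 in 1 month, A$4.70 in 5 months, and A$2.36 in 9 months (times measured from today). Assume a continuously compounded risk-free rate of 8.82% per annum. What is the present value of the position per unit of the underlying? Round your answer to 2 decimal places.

-A$23.56

PV(remaining dividends) I = 6.98·e^(−0.0882·1/12) + 4.70·e^(−0.0882·5/12) + 2.36·e^(−0.0882·9/12) = 13.6682
Current forward F = (S − I)·e^(rT) = (416.90 − 13.6682)·e^(0.0882·10/12) = 403.2318 × 1.076269 = 433.9859
Value (long) = (F − K)·e^(−rT) = (433.9859 − 459.34) × 0.929136 = -23.5574
Value = -A$23.56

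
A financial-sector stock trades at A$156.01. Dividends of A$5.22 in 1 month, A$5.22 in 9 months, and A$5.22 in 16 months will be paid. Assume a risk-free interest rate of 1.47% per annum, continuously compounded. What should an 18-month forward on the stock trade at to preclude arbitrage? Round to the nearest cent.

PV(dividends) I = 5.22·e^(−0.0147·1/12) + 5.22·e^(−0.0147·9/12) + 5.22·e^(−0.0147·16/12)
I = 5.2136 + 5.1628 + 5.1187 = 15.4951
F = (S − I)·e^(rT) = (156.01 − 15.4951) · e^(0.0147·18/12)
= 140.5149 · e^0.022050 = 140.5149 × 1.022295 = A$143.65

A$143.65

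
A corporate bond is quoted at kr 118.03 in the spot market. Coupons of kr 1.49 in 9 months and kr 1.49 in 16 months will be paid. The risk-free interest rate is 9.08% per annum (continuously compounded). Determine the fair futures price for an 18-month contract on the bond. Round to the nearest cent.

PV(coupons) I = 1.49·e^(−0.0908·9/12) + 1.49·e^(−0.0908·16/12)
I = 1.3919 + 1.3201 = 2.7120
F = (S − I)·e^(rT) = (118.03 − 2.7120) · e^(0.0908·18/12)
= 115.3180 · e^0.136200 = 115.3180 × 1.145911 = kr 132.14

kr 132.14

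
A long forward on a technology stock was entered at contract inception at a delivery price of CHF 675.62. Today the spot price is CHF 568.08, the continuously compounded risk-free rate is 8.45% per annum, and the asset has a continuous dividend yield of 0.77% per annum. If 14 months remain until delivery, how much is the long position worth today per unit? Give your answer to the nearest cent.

-CHF 49.19

Current fair forward for the remaining 14 months: F = S·e^((r − q)·T), (r − q) = 0.0845 − 0.0077 = 0.0768
F = 568.08 · e^(0.0768 × 14/12) = 568.08 × 1.093737 = 621.3301
Value of long forward = (F − K)·e^(−rT) = (621.3301 − 675.62) · e^(−0.0845·14/12)
= -54.2899 × 0.906120 = -49.19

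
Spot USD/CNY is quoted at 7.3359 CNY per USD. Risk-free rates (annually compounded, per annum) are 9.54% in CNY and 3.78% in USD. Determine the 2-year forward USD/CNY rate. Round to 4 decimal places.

By covered interest parity, F = S · (1+r_CNY)^T / (1+r_USD)^T
= 7.3359 × 1.199901 / 1.077029 = 7.3359 × 1.114084
F = 8.1728 CNY per USD

8.1728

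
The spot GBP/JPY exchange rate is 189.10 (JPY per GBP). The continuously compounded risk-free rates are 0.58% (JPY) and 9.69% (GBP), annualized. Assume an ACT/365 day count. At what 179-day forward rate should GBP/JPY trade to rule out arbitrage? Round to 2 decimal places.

F = S·e^((r_JPY − r_GBP)T) = 189.10 · e^((0.0058 − 0.0969) × 179/365)
= 189.10 · e^-0.044676 = 189.10 × 0.956307
F = 180.84 JPY per GBP

180.84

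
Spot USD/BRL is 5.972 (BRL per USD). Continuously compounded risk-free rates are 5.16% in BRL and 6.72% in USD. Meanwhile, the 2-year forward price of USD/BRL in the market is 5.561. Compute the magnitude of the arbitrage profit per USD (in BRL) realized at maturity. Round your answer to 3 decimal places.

0.228 per USD (in BRL)

Fair forward: F* = S·e^(carry·T), with carry = (r_BRL − r_USD) = 0.0516 − 0.0672 = -0.0156
F* = 5.972 · e^(-0.0156 × 2) = 5.972 · e^-0.031200 = 5.972 × 0.969282 = 5.7886
Market 5.561 < fair 5.7886: forward underpriced → reverse cash-and-carry (short spot, go long the forward).
At maturity, profit = |F_mkt − F*| = |5.561 − 5.7886| = 0.228 per USD (in BRL)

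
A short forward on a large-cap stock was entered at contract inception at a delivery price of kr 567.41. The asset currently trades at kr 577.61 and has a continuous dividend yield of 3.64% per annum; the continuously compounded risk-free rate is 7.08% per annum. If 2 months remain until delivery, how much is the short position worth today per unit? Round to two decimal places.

-kr 13.36

Current fair forward for the remaining 2 months: F = S·e^((r − q)·T), (r − q) = 0.0708 − 0.0364 = 0.0344
F = 577.61 · e^(0.0344 × 2/12) = 577.61 × 1.005750 = 580.9313
Value of long forward = (F − K)·e^(−rT) = (580.9313 − 567.41) · e^(−0.0708·2/12)
= 13.5213 × 0.988269 = 13.36
Short position value = −(long value) = -kr 13.36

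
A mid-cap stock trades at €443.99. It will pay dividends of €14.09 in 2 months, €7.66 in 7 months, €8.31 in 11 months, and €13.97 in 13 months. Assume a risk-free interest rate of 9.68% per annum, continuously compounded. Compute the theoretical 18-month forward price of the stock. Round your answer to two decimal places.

PV(dividends) I = 14.09·e^(−0.0968·2/12) + 7.66·e^(−0.0968·7/12) + 8.31·e^(−0.0968·11/12) + 13.97·e^(−0.0968·13/12)
I = 13.8645 + 7.2395 + 7.6044 + 12.5792 = 41.2876
F = (S − I)·e^(rT) = (443.99 − 41.2876) · e^(0.0968·18/12)
= 402.7024 · e^0.145200 = 402.7024 × 1.156271 = €465.63

€465.63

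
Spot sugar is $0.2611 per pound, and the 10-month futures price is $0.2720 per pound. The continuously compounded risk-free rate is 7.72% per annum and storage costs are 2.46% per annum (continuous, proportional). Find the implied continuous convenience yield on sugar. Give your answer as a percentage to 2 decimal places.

F = S·e^((r+u−y)T) ⇒ (r+u−y) = ln(F/S)/T
ln(0.2720/0.2611) = 0.040899; /T ⇒ 0.049079
y = r + u − ln(F/S)/T = 0.0772 + 0.0246 − 0.049079 = 0.052721
y = 5.27%

5.27%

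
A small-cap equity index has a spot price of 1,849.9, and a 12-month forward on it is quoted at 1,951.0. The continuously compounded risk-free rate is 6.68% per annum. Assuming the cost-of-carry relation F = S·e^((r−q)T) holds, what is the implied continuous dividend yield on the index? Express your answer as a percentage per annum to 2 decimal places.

1.36%

From F = S·e^((r−q)T): (r − q) = ln(F/S)/T
ln(1951.0/1849.9) = ln(1.054652) = 0.053211
(r − q) = 0.053211 / (12/12) = 0.053211
q = r − ln(F/S)/T = 0.0668 − 0.053211 = 0.013589
q = 1.36%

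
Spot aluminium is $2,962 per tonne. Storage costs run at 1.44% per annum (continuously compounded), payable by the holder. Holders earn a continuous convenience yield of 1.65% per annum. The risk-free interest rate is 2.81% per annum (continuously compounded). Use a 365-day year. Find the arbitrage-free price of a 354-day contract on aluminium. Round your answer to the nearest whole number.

$3,038 per tonne

Net carry = r + u − y = 0.0281 + 0.0144 − 0.0165 = 0.0260
F = S·e^((r+u−y)T) = 2962 · e^(0.0260 × 354/365) = 2962 · e^0.025216
= 2962 × 1.025537 = $3,038 per tonne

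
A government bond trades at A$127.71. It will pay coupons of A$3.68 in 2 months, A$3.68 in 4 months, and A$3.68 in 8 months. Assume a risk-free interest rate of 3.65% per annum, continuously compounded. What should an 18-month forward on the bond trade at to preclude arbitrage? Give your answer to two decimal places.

A$123.40

PV(coupons) I = 3.68·e^(−0.0365·2/12) + 3.68·e^(−0.0365·4/12) + 3.68·e^(−0.0365·8/12)
I = 3.6577 + 3.6355 + 3.5915 = 10.8847
F = (S − I)·e^(rT) = (127.71 − 10.8847) · e^(0.0365·18/12)
= 116.8253 · e^0.054750 = 116.8253 × 1.056277 = A$123.40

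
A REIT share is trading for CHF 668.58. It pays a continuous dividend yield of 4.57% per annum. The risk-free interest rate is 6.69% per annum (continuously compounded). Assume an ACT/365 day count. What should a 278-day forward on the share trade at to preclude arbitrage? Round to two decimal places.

F = S·e^((r − q)T) = 668.58 · e^((0.0669 − 0.0457) × 278/365)
= 668.58 · e^0.016147 = 668.58 × 1.016278
F = CHF 679.46

CHF 679.46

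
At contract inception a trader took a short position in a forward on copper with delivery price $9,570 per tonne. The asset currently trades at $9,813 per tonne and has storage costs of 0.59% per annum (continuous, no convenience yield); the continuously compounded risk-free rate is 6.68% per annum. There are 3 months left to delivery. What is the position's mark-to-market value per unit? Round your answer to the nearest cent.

Current fair forward for the remaining 3 months: F = S·e^((r + u)·T), (r + u) = 0.0668 + 0.0059 = 0.0727
F = 9813 · e^(0.0727 × 3/12) = 9813 × 1.01834117 = 9992.9819
Value of long forward = (F − K)·e^(−rT) = (9992.9819 − 9570) · e^(−0.0668·3/12)
= 422.9819 × 0.98343867 = 415.98
Short position value = −(long value) = -$415.98

-$415.98 per tonne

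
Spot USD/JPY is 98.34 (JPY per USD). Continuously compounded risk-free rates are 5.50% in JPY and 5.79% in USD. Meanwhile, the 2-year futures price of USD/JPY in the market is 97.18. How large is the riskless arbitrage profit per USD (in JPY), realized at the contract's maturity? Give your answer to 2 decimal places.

0.59 per USD (in JPY)

Fair futures: F* = S·e^(carry·T), with carry = (r_JPY − r_USD) = 0.0550 − 0.0579 = -0.0029
F* = 98.34 · e^(-0.0029 × 2) = 98.34 · e^-0.005800 = 98.34 × 0.994217 = 97.7713
Market 97.18 < fair 97.7713: forward underpriced → reverse cash-and-carry (short spot, go long the forward).
At maturity, profit = |F_mkt − F*| = |97.18 − 97.7713| = 0.59 per USD (in JPY)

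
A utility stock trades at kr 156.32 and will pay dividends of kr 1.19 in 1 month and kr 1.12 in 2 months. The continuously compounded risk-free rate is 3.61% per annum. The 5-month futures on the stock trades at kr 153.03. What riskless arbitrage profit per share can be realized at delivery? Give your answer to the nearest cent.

PV(dividends) I = 1.19·e^(−0.0361·1/12) + 1.12·e^(−0.0361·2/12) = 2.2997
Fair futures F* = (S − I)·e^(rT) = (156.32 − 2.2997)·e^0.015042 = 154.0203 × 1.015156 = 156.3546
Market kr 153.03 < fair 156.3546: forward underpriced → reverse cash-and-carry (short the stock, invest proceeds at r, pay the dividends, go long the forward).
Profit at T = |F_mkt − F*| = |153.03 − 156.3546| = kr 3.32 per share

kr 3.32 per share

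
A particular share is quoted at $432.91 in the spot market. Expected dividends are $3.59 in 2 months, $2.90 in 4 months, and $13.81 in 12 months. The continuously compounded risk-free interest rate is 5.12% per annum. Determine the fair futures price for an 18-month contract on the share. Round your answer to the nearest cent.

PV(dividends) I = 3.59·e^(−0.0512·2/12) + 2.90·e^(−0.0512·4/12) + 13.81·e^(−0.0512·12/12)
I = 3.5595 + 2.8509 + 13.1207 = 19.5311
F = (S − I)·e^(rT) = (432.91 − 19.5311) · e^(0.0512·18/12)
= 413.3789 · e^0.076800 = 413.3789 × 1.079826 = $446.38

$446.38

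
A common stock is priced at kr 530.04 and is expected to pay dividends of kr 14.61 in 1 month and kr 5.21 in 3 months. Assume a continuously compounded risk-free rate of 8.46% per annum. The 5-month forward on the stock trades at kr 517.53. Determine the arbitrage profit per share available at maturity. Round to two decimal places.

PV(dividends) I = 14.61·e^(−0.0846·1/12) + 5.21·e^(−0.0846·3/12) = 19.6083
Fair forward F* = (S − I)·e^(rT) = (530.04 − 19.6083)·e^0.035250 = 510.4317 × 1.035879 = 528.7455
Market kr 517.53 < fair 528.7455: forward underpriced → reverse cash-and-carry (short the stock, invest proceeds at r, pay the dividends, go long the forward).
Profit at T = |F_mkt − F*| = |517.53 − 528.7455| = kr 11.22 per share

kr 11.22 per share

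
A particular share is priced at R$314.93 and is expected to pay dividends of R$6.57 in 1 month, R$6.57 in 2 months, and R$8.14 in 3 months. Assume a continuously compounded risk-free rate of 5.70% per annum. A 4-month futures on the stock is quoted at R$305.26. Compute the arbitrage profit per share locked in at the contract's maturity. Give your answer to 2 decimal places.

PV(dividends) I = 6.57·e^(−0.0570·1/12) + 6.57·e^(−0.0570·2/12) + 8.14·e^(−0.0570·3/12) = 21.0716
Fair futures F* = (S − I)·e^(rT) = (314.93 − 21.0716)·e^0.019000 = 293.8584 × 1.019182 = 299.4952
Market R$305.26 > fair 299.4952: forward overpriced → cash-and-carry (borrow at r, buy the stock and collect the dividends, short the forward).
Profit at T = |F_mkt − F*| = |305.26 − 299.4952| = R$5.76 per share

R$5.76 per share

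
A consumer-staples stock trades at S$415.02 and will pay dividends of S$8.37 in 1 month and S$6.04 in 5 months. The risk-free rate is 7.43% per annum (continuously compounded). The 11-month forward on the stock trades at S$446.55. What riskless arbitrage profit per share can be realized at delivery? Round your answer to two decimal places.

PV(dividends) I = 8.37·e^(−0.0743·1/12) + 6.04·e^(−0.0743·5/12) = 14.1742
Fair forward F* = (S − I)·e^(rT) = (415.02 − 14.1742)·e^0.068108 = 400.8458 × 1.070481 = 429.0978
Market S$446.55 > fair 429.0978: forward overpriced → cash-and-carry (borrow at r, buy the stock and collect the dividends, short the forward).
Profit at T = |F_mkt − F*| = |446.55 − 429.0978| = S$17.45 per share

S$17.45 per share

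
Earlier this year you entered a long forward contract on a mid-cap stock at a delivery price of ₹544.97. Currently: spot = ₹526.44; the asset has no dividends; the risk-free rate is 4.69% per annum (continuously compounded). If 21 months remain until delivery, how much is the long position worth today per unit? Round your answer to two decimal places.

₹24.41

Current fair forward for the remaining 21 months: F = S·e^(r·T), r = 0.0469
F = 526.44 · e^(0.0469 × 21/12) = 526.44 × 1.085537 = 571.4701
Value of long forward = (F − K)·e^(−rT) = (571.4701 − 544.97) · e^(−0.0469·21/12)
= 26.5001 × 0.921203 = 24.41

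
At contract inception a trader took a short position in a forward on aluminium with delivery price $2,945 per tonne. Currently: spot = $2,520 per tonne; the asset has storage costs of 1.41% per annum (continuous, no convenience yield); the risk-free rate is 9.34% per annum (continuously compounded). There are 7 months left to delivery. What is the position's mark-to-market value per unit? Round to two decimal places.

Current fair forward for the remaining 7 months: F = S·e^((r + u)·T), (r + u) = 0.0934 + 0.0141 = 0.1075
F = 2520 · e^(0.1075 × 7/12) = 2520 × 1.06471625 = 2683.0849
Value of long forward = (F − K)·e^(−rT) = (2683.0849 − 2945) · e^(−0.0934·7/12)
= -261.9151 × 0.94697429 = -248.03
Short position value = −(long value) = $248.03

$248.03 per tonne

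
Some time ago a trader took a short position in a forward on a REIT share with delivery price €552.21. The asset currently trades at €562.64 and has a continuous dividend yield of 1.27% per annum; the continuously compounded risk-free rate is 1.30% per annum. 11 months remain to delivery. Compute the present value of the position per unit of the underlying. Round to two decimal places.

-€10.46

Current fair forward for the remaining 11 months: F = S·e^((r − q)·T), (r − q) = 0.0130 − 0.0127 = 0.0003
F = 562.64 · e^(0.0003 × 11/12) = 562.64 × 1.000275 = 562.7947
Value of long forward = (F − K)·e^(−rT) = (562.7947 − 552.21) · e^(−0.0130·11/12)
= 10.5847 × 0.988154 = 10.46
Short position value = −(long value) = -€10.46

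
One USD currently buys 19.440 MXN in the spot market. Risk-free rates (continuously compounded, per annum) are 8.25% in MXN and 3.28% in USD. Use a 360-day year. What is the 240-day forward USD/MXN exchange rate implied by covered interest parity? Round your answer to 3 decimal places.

20.095

F = S·e^((r_MXN − r_USD)T) = 19.440 · e^((0.0825 − 0.0328) × 240/360)
= 19.440 · e^0.033133 = 19.440 × 1.033688
F = 20.095 MXN per USD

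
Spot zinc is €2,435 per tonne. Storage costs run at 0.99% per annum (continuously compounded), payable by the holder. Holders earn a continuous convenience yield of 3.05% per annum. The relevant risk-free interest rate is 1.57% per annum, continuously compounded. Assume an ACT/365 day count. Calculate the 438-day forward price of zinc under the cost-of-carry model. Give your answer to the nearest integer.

Net carry = r + u − y = 0.0157 + 0.0099 − 0.0305 = -0.0049
F = S·e^((r+u−y)T) = 2435 · e^(-0.0049 × 438/365) = 2435 · e^-0.005880
= 2435 × 0.994137 = €2,421 per tonne

€2,421 per tonne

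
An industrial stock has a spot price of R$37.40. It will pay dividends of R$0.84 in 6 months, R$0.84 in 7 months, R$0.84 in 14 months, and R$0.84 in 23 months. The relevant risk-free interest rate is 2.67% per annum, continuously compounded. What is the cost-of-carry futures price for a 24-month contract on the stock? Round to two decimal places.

PV(dividends) I = 0.84·e^(−0.0267·6/12) + 0.84·e^(−0.0267·7/12) + 0.84·e^(−0.0267·14/12) + 0.84·e^(−0.0267·23/12)
I = 0.8289 + 0.8270 + 0.8142 + 0.7981 = 3.2682
F = (S − I)·e^(rT) = (37.40 − 3.2682) · e^(0.0267·24/12)
= 34.1318 · e^0.053400 = 34.1318 × 1.054852 = R$36.00

R$36.00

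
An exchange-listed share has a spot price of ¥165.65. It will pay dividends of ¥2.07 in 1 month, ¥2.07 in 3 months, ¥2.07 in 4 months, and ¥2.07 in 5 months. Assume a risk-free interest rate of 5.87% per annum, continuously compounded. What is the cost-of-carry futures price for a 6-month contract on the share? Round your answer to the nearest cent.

PV(dividends) I = 2.07·e^(−0.0587·1/12) + 2.07·e^(−0.0587·3/12) + 2.07·e^(−0.0587·4/12) + 2.07·e^(−0.0587·5/12)
I = 2.0599 + 2.0398 + 2.0299 + 2.0200 = 8.1496
F = (S − I)·e^(rT) = (165.65 − 8.1496) · e^(0.0587·6/12)
= 157.5004 · e^0.029350 = 157.5004 × 1.029785 = ¥162.19

¥162.19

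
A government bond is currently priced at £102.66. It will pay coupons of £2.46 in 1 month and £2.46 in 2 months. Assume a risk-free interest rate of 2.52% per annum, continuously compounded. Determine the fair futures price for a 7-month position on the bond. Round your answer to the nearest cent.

PV(coupons) I = 2.46·e^(−0.0252·1/12) + 2.46·e^(−0.0252·2/12)
I = 2.4548 + 2.4497 = 4.9045
F = (S − I)·e^(rT) = (102.66 − 4.9045) · e^(0.0252·7/12)
= 97.7555 · e^0.014700 = 97.7555 × 1.014809 = £99.20

£99.20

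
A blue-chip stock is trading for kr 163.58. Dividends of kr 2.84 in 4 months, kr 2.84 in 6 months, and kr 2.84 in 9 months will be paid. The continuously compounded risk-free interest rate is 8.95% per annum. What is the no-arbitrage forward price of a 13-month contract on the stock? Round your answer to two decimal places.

kr 171.28

PV(dividends) I = 2.84·e^(−0.0895·4/12) + 2.84·e^(−0.0895·6/12) + 2.84·e^(−0.0895·9/12)
I = 2.7565 + 2.7157 + 2.6556 = 8.1278
F = (S − I)·e^(rT) = (163.58 − 8.1278) · e^(0.0895·13/12)
= 155.4522 · e^0.096958 = 155.4522 × 1.101814 = kr 171.28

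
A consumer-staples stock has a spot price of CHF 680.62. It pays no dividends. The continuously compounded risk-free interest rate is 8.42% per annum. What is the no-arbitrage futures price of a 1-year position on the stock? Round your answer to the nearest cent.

F = S·e^(rT) = 680.62 · e^(0.0842 × 1)
= 680.62 · e^0.084200 = 680.62 × 1.087846
F = CHF 740.41

CHF 740.41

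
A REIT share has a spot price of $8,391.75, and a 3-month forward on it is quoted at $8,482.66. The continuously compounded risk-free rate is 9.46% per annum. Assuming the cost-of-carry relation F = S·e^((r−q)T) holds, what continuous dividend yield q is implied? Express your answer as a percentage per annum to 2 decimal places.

5.15%

From F = S·e^((r−q)T): (r − q) = ln(F/S)/T
ln(8482.66/8391.75) = ln(1.010833) = 0.010775
(r − q) = 0.010775 / (3/12) = 0.043100
q = r − ln(F/S)/T = 0.0946 − 0.043100 = 0.051500
q = 5.15%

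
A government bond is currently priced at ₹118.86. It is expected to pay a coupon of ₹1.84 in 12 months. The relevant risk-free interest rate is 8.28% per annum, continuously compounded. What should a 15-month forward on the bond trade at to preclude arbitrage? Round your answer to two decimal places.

₹129.94

PV(coupons) I = 1.84·e^(−0.0828·12/12)
I = 1.6938
F = (S − I)·e^(rT) = (118.86 − 1.6938) · e^(0.0828·15/12)
= 117.1662 · e^0.103500 = 117.1662 × 1.109046 = ₹129.94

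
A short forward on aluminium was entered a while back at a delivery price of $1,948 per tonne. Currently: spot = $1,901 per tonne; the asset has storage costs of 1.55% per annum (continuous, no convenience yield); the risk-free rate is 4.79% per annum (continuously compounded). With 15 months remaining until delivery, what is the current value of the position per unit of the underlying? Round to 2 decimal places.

Current fair forward for the remaining 15 months: F = S·e^((r + u)·T), (r + u) = 0.0479 + 0.0155 = 0.0634
F = 1901 · e^(0.0634 × 15/12) = 1901 × 1.08247491 = 2057.7848
Value of long forward = (F − K)·e^(−rT) = (2057.7848 − 1948) · e^(−0.0479·15/12)
= 109.7848 × 0.94188226 = 103.40
Short position value = −(long value) = -$103.40

-$103.40 per tonne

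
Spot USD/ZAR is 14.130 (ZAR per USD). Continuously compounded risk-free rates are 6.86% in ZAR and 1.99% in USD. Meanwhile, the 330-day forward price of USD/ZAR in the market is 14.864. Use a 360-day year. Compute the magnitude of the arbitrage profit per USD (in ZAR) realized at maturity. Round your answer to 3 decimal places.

Fair forward: F* = S·e^(carry·T), with carry = (r_ZAR − r_USD) = 0.0686 − 0.0199 = 0.0487
F* = 14.130 · e^(0.0487 × 330/360) = 14.130 · e^0.044642 = 14.130 × 1.045653 = 14.7751
Market 14.864 > fair 14.7751: forward overpriced → cash-and-carry (buy spot, short the forward).
At maturity, profit = |F_mkt − F*| = |14.864 − 14.7751| = 0.089 per USD (in ZAR)

0.089 per USD (in ZAR)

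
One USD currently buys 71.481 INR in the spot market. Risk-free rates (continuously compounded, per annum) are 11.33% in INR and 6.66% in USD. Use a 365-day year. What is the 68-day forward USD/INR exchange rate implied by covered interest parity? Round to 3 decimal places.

F = S·e^((r_INR − r_USD)T) = 71.481 · e^((0.1133 − 0.0666) × 68/365)
= 71.481 · e^0.008700 = 71.481 × 1.008738
F = 72.106 INR per USD

72.106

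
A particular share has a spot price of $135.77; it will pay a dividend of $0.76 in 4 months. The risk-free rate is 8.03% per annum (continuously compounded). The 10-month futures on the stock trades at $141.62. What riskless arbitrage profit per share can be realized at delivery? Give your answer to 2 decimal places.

$2.76 per share

PV(dividends) I = 0.76·e^(−0.0803·4/12) = 0.7399
Fair futures F* = (S − I)·e^(rT) = (135.77 − 0.7399)·e^0.066917 = 135.0301 × 1.069207 = 144.3751
Market $141.62 < fair 144.3751: forward underpriced → reverse cash-and-carry (short the stock, invest proceeds at r, pay the dividends, go long the forward).
Profit at T = |F_mkt − F*| = |141.62 − 144.3751| = $2.76 per share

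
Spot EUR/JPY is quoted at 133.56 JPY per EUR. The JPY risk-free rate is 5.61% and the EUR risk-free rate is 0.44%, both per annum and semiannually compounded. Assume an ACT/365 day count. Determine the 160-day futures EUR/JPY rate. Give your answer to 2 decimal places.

By covered interest parity, F = S · (1+r_JPY/2)^(2T) / (1+r_EUR/2)^(2T)
= 133.56 × 1.024550 / 1.001929 = 133.56 × 1.022577
F = 136.58 JPY per EUR

136.58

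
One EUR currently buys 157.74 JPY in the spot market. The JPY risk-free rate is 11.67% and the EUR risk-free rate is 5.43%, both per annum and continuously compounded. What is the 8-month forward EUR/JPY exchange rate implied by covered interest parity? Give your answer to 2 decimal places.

164.44

F = S·e^((r_JPY − r_EUR)T) = 157.74 · e^((0.1167 − 0.0543) × 8/12)
= 157.74 · e^0.041600 = 157.74 × 1.042477
F = 164.44 JPY per EUR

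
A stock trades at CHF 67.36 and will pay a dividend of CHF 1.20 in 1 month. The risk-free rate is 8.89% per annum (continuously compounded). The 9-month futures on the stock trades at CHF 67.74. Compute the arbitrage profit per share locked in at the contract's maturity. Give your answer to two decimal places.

PV(dividends) I = 1.20·e^(−0.0889·1/12) = 1.1911
Fair futures F* = (S − I)·e^(rT) = (67.36 − 1.1911)·e^0.066675 = 66.1689 × 1.068948 = 70.7311
Market CHF 67.74 < fair 70.7311: forward underpriced → reverse cash-and-carry (short the stock, invest proceeds at r, pay the dividends, go long the forward).
Profit at T = |F_mkt − F*| = |67.74 − 70.7311| = CHF 2.99 per share

CHF 2.99 per share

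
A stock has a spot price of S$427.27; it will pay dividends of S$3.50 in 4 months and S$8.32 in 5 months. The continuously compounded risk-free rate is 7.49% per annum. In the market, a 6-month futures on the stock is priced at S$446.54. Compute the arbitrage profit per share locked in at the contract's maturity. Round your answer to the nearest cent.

PV(dividends) I = 3.50·e^(−0.0749·4/12) + 8.32·e^(−0.0749·5/12) = 11.4781
Fair futures F* = (S − I)·e^(rT) = (427.27 − 11.4781)·e^0.037450 = 415.7919 × 1.038160 = 431.6585
Market S$446.54 > fair 431.6585: forward overpriced → cash-and-carry (borrow at r, buy the stock and collect the dividends, short the forward).
Profit at T = |F_mkt − F*| = |446.54 − 431.6585| = S$14.88 per share

S$14.88 per share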